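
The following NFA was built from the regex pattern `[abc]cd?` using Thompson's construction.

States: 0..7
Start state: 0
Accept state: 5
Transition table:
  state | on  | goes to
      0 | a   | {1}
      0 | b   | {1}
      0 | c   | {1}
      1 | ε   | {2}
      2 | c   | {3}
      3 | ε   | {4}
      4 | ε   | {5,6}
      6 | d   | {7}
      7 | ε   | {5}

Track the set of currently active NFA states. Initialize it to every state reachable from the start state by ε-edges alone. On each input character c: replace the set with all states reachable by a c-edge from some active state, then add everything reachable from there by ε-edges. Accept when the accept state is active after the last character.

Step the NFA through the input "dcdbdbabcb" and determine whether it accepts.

Answer: REJECT

Trace:
initial (ε-close {0}): {0}
'd' @ 1: {}  — no active states
rest 'cdbdbabcb' ignored (set empty)
after full input: {}  (accept=5 not in)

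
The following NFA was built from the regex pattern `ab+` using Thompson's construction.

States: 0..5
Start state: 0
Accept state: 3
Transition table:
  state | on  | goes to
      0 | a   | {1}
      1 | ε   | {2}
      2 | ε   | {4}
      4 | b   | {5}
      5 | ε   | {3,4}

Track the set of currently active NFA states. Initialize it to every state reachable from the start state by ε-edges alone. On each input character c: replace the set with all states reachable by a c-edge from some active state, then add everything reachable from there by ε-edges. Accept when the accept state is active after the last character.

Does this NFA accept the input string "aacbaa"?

Answer: REJECT

Derivation:
start: ε-closure({0}) = {0}
'a' @ 1: {1,2,4}
'a' @ 2: {}  — state set empty
rest 'cbaa' ignored (set empty)
end set {} — state 3 not in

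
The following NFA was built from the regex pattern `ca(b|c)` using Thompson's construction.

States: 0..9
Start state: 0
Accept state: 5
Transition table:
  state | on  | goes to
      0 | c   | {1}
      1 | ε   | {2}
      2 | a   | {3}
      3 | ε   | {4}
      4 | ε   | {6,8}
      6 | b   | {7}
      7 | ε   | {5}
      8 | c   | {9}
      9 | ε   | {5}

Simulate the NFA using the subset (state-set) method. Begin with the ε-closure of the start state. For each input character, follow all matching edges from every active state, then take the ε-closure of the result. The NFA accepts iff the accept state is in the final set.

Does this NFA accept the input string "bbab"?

start: ε-closure({0}) = {0}
'b' @ 1: {}  — dead — no transitions
rest 'bab' ignored (set empty)
end set {} — state 5 not in

Answer: REJECT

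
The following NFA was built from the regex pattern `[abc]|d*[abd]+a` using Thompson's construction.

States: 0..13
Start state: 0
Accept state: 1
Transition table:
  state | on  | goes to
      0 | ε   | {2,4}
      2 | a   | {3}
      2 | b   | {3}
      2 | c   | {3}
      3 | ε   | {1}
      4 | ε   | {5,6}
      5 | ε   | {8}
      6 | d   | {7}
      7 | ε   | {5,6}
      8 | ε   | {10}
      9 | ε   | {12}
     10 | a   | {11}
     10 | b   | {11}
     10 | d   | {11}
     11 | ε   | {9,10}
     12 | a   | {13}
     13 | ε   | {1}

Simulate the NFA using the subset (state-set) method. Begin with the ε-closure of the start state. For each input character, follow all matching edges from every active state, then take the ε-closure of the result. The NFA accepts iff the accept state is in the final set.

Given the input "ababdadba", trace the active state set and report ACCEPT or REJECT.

start: ε-closure({0}) = {0,2,4,5,6,8,10}
'a' @ 1: {1,3,9,10,11,12}  ✓accept
'b' @ 2: {9,10,11,12}
'a' @ 3: {1,9,10,11,12,13}  ✓accept
'b' @ 4: {9,10,11,12}
'd' @ 5: {9,10,11,12}
'a' @ 6: {1,9,10,11,12,13}  ✓accept
'd' @ 7: {9,10,11,12}
'b' @ 8: {9,10,11,12}
'a' @ 9: {1,9,10,11,12,13}  ✓accept
final: {1,9,10,11,12,13}; accept 1 in set

Answer: ACCEPT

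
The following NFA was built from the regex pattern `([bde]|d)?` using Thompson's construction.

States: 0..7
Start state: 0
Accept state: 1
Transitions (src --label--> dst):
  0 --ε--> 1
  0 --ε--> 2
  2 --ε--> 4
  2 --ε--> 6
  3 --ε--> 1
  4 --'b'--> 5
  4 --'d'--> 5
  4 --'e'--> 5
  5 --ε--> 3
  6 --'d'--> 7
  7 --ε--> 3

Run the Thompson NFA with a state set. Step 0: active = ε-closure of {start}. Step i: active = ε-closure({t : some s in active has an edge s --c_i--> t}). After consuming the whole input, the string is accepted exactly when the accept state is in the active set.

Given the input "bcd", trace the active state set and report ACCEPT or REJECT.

Answer: REJECT

Derivation:
initial (ε-close {0}): {0,1,2,4,6}
'b' @ 1: {1,3,5}  ✓accept
'c' @ 2: {}  — no active states
rest 'd' ignored (set empty)
after full input: {}  (accept=1 not in)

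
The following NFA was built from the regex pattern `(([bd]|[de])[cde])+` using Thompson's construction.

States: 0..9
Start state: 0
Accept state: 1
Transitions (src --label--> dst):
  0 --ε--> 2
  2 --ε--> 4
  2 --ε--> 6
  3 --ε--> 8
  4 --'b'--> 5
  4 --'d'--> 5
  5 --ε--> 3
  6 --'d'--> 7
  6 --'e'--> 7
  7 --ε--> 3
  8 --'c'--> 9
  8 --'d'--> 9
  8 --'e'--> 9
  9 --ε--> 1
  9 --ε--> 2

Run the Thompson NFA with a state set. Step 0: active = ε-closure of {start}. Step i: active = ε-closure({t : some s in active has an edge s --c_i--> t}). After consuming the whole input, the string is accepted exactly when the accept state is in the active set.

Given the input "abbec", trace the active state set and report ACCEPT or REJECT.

start: ε-closure({0}) = {0,2,4,6}
'a' @ 1: {}  — state set empty
rest 'bbec' ignored (set empty)
end set {} — state 1 not in

Answer: REJECT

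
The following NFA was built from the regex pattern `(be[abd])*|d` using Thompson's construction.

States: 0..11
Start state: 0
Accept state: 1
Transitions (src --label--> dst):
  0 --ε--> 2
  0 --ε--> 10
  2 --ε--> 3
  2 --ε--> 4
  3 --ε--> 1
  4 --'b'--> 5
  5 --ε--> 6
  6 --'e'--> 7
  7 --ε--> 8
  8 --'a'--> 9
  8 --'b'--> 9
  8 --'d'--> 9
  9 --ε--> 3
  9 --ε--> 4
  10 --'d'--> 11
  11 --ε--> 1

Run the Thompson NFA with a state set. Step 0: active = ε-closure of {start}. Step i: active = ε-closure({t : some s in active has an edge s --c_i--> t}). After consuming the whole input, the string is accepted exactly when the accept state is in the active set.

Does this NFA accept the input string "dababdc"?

start: ε-closure({0}) = {0,1,2,3,4,10}
'd' @ 1: {1,11}  ✓accept
'a' @ 2: {}  — dead — no transitions
rest 'babdc' ignored (set empty)
after full input: {}  (accept=1 not in)

Answer: REJECT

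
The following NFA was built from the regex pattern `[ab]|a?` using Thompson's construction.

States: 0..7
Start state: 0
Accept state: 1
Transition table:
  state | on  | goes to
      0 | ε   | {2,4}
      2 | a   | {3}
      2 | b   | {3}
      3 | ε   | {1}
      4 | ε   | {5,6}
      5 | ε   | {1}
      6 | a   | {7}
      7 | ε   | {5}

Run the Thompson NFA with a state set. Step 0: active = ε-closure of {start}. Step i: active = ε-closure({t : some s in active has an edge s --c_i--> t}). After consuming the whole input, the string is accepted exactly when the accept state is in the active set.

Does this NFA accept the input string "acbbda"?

S₀ = ε-closure({0}) = {0,1,2,4,5,6}
'a' @ 1: {1,3,5,7}  [accepting]
'c' @ 2: {}  — dead — no transitions
rest 'bbda' ignored (set empty)
end set {} — state 1 not in

Answer: REJECT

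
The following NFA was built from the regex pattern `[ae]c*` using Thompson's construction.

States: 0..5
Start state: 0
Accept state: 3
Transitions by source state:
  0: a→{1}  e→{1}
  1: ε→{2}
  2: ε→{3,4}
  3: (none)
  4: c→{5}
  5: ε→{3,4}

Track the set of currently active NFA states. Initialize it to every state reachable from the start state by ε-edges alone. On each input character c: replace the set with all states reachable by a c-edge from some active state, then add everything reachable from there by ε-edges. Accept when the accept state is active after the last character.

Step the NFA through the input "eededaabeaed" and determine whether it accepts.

S₀ = ε-closure({0}) = {0}
'e' @ 1: {1,2,3,4}  (accept∈set)
'e' @ 2: {}  — dead — no transitions
rest 'dedaabeaed' ignored (set empty)
after full input: {}  (accept=3 not in)

Answer: REJECT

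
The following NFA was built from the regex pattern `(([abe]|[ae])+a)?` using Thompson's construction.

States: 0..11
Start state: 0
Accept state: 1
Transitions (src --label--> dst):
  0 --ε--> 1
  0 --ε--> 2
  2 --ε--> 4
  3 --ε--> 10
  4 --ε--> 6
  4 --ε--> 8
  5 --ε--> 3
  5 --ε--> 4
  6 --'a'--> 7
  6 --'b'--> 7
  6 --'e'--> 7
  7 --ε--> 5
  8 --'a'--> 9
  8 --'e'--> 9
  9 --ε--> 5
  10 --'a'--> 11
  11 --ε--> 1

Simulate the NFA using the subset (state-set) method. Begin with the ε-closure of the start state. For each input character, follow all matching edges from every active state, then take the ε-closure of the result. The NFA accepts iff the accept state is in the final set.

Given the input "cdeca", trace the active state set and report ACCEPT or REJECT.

start: ε-closure({0}) = {0,1,2,4,6,8}
'c' @ 1: {}  — dead — no transitions
rest 'deca' ignored (set empty)
end set {} — state 1 not in

Answer: REJECT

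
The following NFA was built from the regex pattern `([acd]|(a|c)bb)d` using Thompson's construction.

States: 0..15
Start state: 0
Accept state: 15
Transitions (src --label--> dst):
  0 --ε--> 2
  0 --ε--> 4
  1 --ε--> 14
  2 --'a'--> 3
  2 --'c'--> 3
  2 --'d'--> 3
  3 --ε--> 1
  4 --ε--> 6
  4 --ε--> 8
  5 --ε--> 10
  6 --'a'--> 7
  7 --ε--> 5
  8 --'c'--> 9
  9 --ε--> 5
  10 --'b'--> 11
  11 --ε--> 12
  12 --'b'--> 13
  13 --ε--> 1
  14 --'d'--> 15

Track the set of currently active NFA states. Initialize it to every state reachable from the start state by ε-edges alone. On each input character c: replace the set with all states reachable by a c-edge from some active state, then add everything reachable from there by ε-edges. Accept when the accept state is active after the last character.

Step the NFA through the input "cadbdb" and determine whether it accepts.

S₀ = ε-closure({0}) = {0,2,4,6,8}
'c' @ 1: {1,3,5,9,10,14}
'a' @ 2: {}  — no active states
rest 'dbdb' ignored (set empty)
after full input: {}  (accept=15 not in)

Answer: REJECT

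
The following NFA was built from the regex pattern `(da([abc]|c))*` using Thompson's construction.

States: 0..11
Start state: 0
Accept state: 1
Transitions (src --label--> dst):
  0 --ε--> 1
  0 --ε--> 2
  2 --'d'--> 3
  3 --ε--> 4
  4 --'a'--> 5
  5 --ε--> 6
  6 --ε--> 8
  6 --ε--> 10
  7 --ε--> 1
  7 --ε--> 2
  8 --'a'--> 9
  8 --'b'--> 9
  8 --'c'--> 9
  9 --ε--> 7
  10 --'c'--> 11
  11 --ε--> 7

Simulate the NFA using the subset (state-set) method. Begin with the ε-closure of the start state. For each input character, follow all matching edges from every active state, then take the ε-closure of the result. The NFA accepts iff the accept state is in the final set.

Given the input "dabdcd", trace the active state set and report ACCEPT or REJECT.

S₀ = ε-closure({0}) = {0,1,2}
'd' @ 1: {3,4}
'a' @ 2: {5,6,8,10}
'b' @ 3: {1,2,7,9}  [accepting]
'd' @ 4: {3,4}
'c' @ 5: {}  — dead — no transitions
rest 'd' ignored (set empty)
final: {}; accept 1 not in set

Answer: REJECT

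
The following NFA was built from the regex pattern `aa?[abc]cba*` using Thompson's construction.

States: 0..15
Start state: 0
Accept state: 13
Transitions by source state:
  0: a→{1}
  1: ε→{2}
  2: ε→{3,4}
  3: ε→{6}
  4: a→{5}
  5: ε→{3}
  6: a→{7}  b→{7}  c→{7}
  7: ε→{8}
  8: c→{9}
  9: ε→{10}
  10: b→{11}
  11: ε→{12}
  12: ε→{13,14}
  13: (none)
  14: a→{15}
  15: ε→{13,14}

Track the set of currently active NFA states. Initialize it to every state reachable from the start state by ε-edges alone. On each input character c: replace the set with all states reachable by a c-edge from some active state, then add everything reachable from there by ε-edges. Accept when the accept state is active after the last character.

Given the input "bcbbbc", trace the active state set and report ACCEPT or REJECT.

S₀ = ε-closure({0}) = {0}
'b' @ 1: {}  — no active states
rest 'cbbbc' ignored (set empty)
final: {}; accept 13 not in set

Answer: REJECT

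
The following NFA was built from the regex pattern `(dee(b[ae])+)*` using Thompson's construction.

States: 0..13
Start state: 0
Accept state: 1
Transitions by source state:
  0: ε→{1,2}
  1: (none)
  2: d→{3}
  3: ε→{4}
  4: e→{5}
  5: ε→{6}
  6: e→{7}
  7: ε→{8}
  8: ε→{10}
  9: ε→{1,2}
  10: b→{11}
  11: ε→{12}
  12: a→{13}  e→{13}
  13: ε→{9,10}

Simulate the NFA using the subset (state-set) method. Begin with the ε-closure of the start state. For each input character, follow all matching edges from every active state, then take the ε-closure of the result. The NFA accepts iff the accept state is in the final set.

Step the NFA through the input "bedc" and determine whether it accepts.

start: ε-closure({0}) = {0,1,2}
'b' @ 1: {}  — state set empty
rest 'edc' ignored (set empty)
final: {}; accept 1 not in set

Answer: REJECT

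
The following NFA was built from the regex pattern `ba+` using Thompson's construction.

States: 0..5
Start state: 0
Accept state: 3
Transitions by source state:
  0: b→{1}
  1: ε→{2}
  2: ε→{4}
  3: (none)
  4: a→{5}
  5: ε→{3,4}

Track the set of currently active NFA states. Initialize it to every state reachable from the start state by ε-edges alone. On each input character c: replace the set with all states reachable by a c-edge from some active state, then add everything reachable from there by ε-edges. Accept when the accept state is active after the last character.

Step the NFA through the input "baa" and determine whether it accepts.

S₀ = ε-closure({0}) = {0}
'b' @ 1: {1,2,4}
'a' @ 2: {3,4,5}  (accept∈set)
'a' @ 3: {3,4,5}  (accept∈set)
end set {3,4,5} — state 3 in

Answer: ACCEPT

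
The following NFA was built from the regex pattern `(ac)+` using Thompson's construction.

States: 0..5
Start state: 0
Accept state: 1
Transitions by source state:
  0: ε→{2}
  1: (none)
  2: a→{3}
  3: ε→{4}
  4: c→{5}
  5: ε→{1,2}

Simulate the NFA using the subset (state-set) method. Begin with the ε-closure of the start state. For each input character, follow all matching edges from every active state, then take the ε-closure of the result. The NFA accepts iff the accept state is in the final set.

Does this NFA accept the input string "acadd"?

Answer: REJECT

Trace:
initial (ε-close {0}): {0,2}
'a' @ 1: {3,4}
'c' @ 2: {1,2,5}  ✓accept
'a' @ 3: {3,4}
'd' @ 4: {}  — no active states
rest 'd' ignored (set empty)
end set {} — state 1 not in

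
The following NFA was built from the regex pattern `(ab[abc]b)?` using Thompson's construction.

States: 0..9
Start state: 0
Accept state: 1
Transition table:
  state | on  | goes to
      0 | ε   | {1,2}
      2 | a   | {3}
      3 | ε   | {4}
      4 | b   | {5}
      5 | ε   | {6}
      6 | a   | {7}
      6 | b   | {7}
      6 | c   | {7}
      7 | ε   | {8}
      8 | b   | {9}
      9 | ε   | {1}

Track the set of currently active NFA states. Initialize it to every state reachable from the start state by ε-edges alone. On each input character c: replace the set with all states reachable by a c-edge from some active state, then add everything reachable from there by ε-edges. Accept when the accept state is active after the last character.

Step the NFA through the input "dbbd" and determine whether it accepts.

S₀ = ε-closure({0}) = {0,1,2}
'd' @ 1: {}  — no active states
rest 'bbd' ignored (set empty)
after full input: {}  (accept=1 not in)

Answer: REJECT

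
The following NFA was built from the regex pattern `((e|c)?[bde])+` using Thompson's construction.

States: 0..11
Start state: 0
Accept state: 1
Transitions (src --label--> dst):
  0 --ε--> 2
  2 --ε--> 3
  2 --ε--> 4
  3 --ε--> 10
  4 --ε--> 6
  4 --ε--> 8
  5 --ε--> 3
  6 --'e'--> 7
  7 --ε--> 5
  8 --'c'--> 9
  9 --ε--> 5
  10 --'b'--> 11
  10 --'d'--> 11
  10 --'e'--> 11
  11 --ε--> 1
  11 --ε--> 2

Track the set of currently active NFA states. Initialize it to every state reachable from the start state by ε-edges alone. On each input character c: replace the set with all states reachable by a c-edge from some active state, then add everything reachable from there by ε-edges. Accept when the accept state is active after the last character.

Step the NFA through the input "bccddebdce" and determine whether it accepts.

Answer: REJECT

Trace:
initial (ε-close {0}): {0,2,3,4,6,8,10}
'b' @ 1: {1,2,3,4,6,8,10,11}  ✓accept
'c' @ 2: {3,5,9,10}
'c' @ 3: {}  — state set empty
rest 'ddebdce' ignored (set empty)
final: {}; accept 1 not in set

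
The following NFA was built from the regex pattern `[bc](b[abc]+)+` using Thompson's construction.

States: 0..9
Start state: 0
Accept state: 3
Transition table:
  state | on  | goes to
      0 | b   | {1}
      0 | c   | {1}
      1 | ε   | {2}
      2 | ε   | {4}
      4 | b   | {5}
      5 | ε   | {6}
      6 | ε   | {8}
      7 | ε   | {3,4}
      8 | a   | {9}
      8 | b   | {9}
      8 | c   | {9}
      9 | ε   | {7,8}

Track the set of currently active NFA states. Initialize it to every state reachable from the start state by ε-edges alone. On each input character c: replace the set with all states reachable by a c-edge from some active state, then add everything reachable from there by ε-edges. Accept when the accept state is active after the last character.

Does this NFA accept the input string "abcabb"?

initial (ε-close {0}): {0}
'a' @ 1: {}  — dead — no transitions
rest 'bcabb' ignored (set empty)
after full input: {}  (accept=3 not in)

Answer: REJECT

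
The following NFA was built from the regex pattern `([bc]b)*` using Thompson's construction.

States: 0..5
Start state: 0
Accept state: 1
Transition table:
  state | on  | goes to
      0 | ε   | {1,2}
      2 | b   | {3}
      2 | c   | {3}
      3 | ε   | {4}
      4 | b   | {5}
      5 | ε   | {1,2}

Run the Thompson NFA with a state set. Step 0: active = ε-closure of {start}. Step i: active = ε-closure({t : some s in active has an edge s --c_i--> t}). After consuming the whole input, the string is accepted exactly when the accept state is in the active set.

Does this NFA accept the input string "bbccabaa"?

Answer: REJECT

Derivation:
initial (ε-close {0}): {0,1,2}
'b' @ 1: {3,4}
'b' @ 2: {1,2,5}  ✓accept
'c' @ 3: {3,4}
'c' @ 4: {}  — state set empty
rest 'abaa' ignored (set empty)
final: {}; accept 1 not in set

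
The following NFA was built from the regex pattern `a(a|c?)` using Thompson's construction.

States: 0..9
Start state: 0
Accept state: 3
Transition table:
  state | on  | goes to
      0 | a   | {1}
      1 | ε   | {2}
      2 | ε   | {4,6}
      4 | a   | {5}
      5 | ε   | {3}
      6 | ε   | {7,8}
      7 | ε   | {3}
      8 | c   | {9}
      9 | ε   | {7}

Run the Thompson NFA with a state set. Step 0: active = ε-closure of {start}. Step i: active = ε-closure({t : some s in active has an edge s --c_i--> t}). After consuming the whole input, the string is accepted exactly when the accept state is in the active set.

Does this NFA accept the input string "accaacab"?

Answer: REJECT

Derivation:
S₀ = ε-closure({0}) = {0}
'a' @ 1: {1,2,3,4,6,7,8}  ✓accept
'c' @ 2: {3,7,9}  ✓accept
'c' @ 3: {}  — no active states
rest 'aacab' ignored (set empty)
final: {}; accept 3 not in set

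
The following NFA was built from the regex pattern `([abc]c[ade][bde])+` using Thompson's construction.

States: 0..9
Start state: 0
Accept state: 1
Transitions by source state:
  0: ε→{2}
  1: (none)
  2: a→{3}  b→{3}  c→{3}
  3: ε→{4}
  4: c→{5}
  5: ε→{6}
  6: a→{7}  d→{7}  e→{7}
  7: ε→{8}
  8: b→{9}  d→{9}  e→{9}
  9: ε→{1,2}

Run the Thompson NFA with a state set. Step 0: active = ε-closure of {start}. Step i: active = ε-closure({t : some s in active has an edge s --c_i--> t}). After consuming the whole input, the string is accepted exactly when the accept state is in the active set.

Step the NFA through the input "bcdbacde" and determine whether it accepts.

start: ε-closure({0}) = {0,2}
'b' @ 1: {3,4}
'c' @ 2: {5,6}
'd' @ 3: {7,8}
'b' @ 4: {1,2,9}  [accepting]
'a' @ 5: {3,4}
'c' @ 6: {5,6}
'd' @ 7: {7,8}
'e' @ 8: {1,2,9}  [accepting]
end set {1,2,9} — state 1 in

Answer: ACCEPT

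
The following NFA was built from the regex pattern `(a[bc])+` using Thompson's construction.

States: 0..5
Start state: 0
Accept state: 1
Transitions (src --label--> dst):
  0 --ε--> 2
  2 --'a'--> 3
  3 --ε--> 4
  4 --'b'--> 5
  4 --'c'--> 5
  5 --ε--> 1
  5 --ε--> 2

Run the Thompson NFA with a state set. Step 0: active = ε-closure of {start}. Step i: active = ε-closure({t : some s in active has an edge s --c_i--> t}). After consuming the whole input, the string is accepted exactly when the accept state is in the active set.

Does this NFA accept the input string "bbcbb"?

S₀ = ε-closure({0}) = {0,2}
'b' @ 1: {}  — dead — no transitions
rest 'bcbb' ignored (set empty)
final: {}; accept 1 not in set

Answer: REJECT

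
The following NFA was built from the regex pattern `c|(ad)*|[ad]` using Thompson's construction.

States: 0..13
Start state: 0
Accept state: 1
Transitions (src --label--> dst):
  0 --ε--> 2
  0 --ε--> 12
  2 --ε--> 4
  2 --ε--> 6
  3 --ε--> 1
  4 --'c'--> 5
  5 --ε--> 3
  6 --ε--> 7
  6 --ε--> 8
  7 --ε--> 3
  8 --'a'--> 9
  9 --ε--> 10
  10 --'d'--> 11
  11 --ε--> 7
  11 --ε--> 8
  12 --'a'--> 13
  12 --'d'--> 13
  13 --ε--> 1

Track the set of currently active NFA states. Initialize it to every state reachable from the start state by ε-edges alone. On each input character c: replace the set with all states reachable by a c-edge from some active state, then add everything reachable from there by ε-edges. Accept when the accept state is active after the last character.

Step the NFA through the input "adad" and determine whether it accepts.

Answer: ACCEPT

Trace:
start: ε-closure({0}) = {0,1,2,3,4,6,7,8,12}
'a' @ 1: {1,9,10,13}  ✓accept
'd' @ 2: {1,3,7,8,11}  ✓accept
'a' @ 3: {9,10}
'd' @ 4: {1,3,7,8,11}  ✓accept
final: {1,3,7,8,11}; accept 1 in set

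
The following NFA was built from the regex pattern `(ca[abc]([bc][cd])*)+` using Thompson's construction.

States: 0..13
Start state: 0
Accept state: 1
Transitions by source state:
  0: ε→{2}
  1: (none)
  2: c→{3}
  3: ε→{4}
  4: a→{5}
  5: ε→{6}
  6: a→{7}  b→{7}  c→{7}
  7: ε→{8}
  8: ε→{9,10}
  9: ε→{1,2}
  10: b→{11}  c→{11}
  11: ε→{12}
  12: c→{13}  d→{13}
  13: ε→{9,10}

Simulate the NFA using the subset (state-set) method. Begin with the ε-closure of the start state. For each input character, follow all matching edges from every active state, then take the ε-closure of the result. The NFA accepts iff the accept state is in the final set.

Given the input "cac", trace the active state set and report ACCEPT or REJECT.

S₀ = ε-closure({0}) = {0,2}
'c' @ 1: {3,4}
'a' @ 2: {5,6}
'c' @ 3: {1,2,7,8,9,10}  (accept∈set)
after full input: {1,2,7,8,9,10}  (accept=1 in)

Answer: ACCEPT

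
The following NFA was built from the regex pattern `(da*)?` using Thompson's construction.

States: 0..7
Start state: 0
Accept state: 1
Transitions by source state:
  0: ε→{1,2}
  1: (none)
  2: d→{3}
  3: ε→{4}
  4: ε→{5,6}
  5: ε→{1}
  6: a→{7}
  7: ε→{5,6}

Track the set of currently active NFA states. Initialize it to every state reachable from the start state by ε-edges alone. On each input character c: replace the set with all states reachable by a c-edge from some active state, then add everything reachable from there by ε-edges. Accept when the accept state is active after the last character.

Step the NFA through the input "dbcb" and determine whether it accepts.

Answer: REJECT

Derivation:
initial (ε-close {0}): {0,1,2}
'd' @ 1: {1,3,4,5,6}  ✓accept
'b' @ 2: {}  — dead — no transitions
rest 'cb' ignored (set empty)
end set {} — state 1 not in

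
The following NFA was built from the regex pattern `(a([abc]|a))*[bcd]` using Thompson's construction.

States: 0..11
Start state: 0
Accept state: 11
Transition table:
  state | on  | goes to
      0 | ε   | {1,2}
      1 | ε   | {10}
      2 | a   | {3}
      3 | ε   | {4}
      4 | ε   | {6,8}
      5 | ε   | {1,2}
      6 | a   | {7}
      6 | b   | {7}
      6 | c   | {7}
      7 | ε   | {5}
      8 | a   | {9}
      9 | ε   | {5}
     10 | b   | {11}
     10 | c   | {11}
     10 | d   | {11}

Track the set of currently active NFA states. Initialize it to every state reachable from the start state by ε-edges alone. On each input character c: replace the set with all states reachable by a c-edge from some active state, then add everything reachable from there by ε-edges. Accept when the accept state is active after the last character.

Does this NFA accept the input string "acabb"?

start: ε-closure({0}) = {0,1,2,10}
'a' @ 1: {3,4,6,8}
'c' @ 2: {1,2,5,7,10}
'a' @ 3: {3,4,6,8}
'b' @ 4: {1,2,5,7,10}
'b' @ 5: {11}  [accepting]
final: {11}; accept 11 in set

Answer: ACCEPT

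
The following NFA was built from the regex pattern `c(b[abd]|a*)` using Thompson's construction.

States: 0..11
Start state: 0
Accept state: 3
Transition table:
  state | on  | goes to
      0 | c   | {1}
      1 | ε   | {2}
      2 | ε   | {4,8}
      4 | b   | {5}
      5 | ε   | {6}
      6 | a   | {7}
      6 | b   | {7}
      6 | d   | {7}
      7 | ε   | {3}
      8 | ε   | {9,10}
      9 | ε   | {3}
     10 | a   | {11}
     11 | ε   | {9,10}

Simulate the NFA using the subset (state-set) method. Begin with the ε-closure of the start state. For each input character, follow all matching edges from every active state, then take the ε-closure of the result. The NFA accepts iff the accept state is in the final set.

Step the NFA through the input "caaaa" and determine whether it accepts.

S₀ = ε-closure({0}) = {0}
'c' @ 1: {1,2,3,4,8,9,10}  [accepting]
'a' @ 2: {3,9,10,11}  [accepting]
'a' @ 3: {3,9,10,11}  [accepting]
'a' @ 4: {3,9,10,11}  [accepting]
'a' @ 5: {3,9,10,11}  [accepting]
end set {3,9,10,11} — state 3 in

Answer: ACCEPT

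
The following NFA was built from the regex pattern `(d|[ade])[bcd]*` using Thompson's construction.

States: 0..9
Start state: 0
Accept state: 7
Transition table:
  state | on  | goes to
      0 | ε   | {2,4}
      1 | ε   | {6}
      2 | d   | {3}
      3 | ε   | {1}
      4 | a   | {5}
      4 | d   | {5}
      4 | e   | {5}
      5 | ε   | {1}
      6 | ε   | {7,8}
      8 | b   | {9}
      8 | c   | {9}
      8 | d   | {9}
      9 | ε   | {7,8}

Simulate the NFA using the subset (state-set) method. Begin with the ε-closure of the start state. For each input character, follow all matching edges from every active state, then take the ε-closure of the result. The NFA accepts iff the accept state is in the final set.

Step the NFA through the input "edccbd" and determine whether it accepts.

Answer: ACCEPT

Trace:
start: ε-closure({0}) = {0,2,4}
'e' @ 1: {1,5,6,7,8}  (accept∈set)
'd' @ 2: {7,8,9}  (accept∈set)
'c' @ 3: {7,8,9}  (accept∈set)
'c' @ 4: {7,8,9}  (accept∈set)
'b' @ 5: {7,8,9}  (accept∈set)
'd' @ 6: {7,8,9}  (accept∈set)
final: {7,8,9}; accept 7 in set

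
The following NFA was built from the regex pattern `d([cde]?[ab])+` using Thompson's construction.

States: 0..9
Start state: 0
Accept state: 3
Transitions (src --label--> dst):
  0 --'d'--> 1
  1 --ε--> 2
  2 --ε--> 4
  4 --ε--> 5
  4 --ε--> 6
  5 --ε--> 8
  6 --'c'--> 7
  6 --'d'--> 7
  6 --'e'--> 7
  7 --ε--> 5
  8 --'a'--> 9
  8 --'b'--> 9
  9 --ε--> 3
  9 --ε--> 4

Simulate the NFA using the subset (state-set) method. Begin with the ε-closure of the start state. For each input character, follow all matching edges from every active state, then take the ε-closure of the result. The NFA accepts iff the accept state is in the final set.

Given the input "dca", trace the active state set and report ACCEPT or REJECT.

Answer: ACCEPT

Steps:
initial (ε-close {0}): {0}
'd' @ 1: {1,2,4,5,6,8}
'c' @ 2: {5,7,8}
'a' @ 3: {3,4,5,6,8,9}  (accept∈set)
final: {3,4,5,6,8,9}; accept 3 in set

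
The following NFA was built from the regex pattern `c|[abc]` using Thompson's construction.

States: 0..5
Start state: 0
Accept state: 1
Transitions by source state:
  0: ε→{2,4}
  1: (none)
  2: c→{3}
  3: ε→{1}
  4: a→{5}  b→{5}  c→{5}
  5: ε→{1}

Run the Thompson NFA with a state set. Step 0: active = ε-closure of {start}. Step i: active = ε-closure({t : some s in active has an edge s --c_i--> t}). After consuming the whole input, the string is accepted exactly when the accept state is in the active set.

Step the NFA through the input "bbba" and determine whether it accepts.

Answer: REJECT

Steps:
start: ε-closure({0}) = {0,2,4}
'b' @ 1: {1,5}  ✓accept
'b' @ 2: {}  — dead — no transitions
rest 'ba' ignored (set empty)
after full input: {}  (accept=1 not in)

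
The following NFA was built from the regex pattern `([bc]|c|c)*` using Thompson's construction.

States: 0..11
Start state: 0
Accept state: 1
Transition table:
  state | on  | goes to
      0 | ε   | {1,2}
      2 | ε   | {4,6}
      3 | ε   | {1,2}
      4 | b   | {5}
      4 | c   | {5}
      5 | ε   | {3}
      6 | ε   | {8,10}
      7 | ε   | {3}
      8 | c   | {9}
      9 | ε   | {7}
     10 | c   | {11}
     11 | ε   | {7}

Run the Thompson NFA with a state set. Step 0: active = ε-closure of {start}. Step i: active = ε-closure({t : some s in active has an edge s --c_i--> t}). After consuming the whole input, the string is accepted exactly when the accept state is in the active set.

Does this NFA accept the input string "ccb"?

Answer: ACCEPT

Derivation:
start: ε-closure({0}) = {0,1,2,4,6,8,10}
'c' @ 1: {1,2,3,4,5,6,7,8,9,10,11}  ✓accept
'c' @ 2: {1,2,3,4,5,6,7,8,9,10,11}  ✓accept
'b' @ 3: {1,2,3,4,5,6,8,10}  ✓accept
after full input: {1,2,3,4,5,6,8,10}  (accept=1 in)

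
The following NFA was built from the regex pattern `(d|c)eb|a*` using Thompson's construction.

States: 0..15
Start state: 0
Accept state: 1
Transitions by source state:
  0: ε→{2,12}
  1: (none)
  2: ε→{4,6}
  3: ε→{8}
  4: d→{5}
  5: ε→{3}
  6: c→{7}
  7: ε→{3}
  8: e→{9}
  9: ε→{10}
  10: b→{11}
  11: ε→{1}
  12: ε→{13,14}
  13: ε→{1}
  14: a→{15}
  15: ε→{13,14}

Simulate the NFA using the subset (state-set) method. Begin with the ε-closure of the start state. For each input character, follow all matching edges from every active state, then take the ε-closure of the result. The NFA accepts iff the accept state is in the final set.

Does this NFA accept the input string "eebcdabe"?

Answer: REJECT

Steps:
initial (ε-close {0}): {0,1,2,4,6,12,13,14}
'e' @ 1: {}  — no active states
rest 'ebcdabe' ignored (set empty)
end set {} — state 1 not in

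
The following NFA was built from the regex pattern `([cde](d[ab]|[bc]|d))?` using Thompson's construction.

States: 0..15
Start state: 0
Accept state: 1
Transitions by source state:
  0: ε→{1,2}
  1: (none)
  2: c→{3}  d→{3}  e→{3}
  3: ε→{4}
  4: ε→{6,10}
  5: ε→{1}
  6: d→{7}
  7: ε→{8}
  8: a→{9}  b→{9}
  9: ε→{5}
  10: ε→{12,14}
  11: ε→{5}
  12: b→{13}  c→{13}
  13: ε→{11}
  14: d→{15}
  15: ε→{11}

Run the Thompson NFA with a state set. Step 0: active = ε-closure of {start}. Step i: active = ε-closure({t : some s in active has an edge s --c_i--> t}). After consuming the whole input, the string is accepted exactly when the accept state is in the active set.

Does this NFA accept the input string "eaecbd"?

initial (ε-close {0}): {0,1,2}
'e' @ 1: {3,4,6,10,12,14}
'a' @ 2: {}  — state set empty
rest 'ecbd' ignored (set empty)
final: {}; accept 1 not in set

Answer: REJECT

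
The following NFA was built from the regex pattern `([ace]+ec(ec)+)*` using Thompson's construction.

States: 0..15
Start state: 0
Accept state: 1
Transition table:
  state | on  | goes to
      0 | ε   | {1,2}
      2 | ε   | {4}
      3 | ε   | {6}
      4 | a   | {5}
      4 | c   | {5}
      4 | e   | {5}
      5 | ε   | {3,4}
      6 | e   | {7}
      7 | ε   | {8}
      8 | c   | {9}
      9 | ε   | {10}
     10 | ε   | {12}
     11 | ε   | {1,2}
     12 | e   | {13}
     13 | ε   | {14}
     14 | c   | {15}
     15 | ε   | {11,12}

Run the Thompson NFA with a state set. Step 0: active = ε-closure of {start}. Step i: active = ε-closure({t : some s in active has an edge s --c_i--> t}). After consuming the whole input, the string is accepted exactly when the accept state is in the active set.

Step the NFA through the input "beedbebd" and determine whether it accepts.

Answer: REJECT

Trace:
start: ε-closure({0}) = {0,1,2,4}
'b' @ 1: {}  — dead — no transitions
rest 'eedbebd' ignored (set empty)
end set {} — state 1 not in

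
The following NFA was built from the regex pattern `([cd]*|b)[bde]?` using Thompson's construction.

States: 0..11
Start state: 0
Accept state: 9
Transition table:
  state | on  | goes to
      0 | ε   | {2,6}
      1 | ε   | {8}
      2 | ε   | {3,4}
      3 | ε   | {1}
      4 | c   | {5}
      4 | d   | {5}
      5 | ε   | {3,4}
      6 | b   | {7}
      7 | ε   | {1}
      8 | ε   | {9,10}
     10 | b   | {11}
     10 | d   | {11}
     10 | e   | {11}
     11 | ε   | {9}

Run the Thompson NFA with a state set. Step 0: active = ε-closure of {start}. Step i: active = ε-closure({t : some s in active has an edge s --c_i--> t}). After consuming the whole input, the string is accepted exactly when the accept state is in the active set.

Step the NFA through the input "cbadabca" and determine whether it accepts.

S₀ = ε-closure({0}) = {0,1,2,3,4,6,8,9,10}
'c' @ 1: {1,3,4,5,8,9,10}  (accept∈set)
'b' @ 2: {9,11}  (accept∈set)
'a' @ 3: {}  — state set empty
rest 'dabca' ignored (set empty)
final: {}; accept 9 not in set

Answer: REJECT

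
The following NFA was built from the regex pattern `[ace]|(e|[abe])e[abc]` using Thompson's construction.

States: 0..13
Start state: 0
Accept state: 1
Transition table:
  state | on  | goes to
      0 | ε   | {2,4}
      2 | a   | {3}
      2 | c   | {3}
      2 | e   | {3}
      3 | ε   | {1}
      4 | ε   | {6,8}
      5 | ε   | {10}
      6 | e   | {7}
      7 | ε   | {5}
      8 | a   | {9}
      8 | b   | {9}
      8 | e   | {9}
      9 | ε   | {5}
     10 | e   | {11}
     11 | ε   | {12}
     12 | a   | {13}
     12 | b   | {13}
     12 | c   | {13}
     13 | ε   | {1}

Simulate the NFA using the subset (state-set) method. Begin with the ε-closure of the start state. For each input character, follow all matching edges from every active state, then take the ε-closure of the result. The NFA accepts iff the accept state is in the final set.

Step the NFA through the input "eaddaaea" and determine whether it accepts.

initial (ε-close {0}): {0,2,4,6,8}
'e' @ 1: {1,3,5,7,9,10}  ✓accept
'a' @ 2: {}  — dead — no transitions
rest 'ddaaea' ignored (set empty)
end set {} — state 1 not in

Answer: REJECT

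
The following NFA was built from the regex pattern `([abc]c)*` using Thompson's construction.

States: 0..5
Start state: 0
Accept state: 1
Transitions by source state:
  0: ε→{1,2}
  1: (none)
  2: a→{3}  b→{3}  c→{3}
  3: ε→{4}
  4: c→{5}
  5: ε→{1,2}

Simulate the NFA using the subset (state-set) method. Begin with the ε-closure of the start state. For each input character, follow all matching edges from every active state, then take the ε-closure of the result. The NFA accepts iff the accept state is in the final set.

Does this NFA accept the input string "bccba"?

start: ε-closure({0}) = {0,1,2}
'b' @ 1: {3,4}
'c' @ 2: {1,2,5}  ✓accept
'c' @ 3: {3,4}
'b' @ 4: {}  — state set empty
rest 'a' ignored (set empty)
final: {}; accept 1 not in set

Answer: REJECT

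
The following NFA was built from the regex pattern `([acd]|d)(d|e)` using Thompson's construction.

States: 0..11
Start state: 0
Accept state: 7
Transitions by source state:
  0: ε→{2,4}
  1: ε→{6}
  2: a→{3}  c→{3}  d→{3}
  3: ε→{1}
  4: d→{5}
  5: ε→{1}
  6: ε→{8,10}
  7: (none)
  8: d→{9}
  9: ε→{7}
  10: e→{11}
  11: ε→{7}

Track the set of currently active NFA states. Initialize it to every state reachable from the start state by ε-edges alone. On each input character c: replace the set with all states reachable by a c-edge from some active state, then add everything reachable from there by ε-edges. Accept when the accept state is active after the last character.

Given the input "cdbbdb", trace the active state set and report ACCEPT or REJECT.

initial (ε-close {0}): {0,2,4}
'c' @ 1: {1,3,6,8,10}
'd' @ 2: {7,9}  [accepting]
'b' @ 3: {}  — state set empty
rest 'bdb' ignored (set empty)
end set {} — state 7 not in

Answer: REJECT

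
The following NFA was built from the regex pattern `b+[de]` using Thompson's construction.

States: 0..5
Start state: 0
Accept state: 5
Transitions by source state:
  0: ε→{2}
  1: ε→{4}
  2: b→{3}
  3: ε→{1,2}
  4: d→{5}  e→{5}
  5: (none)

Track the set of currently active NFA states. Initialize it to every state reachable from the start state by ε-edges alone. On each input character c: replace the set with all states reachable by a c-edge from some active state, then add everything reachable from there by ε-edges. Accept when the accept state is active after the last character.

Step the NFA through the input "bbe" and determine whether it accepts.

start: ε-closure({0}) = {0,2}
'b' @ 1: {1,2,3,4}
'b' @ 2: {1,2,3,4}
'e' @ 3: {5}  (accept∈set)
after full input: {5}  (accept=5 in)

Answer: ACCEPT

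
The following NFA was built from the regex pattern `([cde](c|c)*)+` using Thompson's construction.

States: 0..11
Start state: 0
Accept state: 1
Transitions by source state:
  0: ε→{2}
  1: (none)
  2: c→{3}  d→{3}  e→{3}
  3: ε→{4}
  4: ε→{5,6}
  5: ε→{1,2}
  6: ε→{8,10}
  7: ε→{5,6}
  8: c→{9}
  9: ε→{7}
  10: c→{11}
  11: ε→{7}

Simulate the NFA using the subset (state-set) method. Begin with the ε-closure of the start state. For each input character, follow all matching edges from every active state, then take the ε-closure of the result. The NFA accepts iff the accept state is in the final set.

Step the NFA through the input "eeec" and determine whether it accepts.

S₀ = ε-closure({0}) = {0,2}
'e' @ 1: {1,2,3,4,5,6,8,10}  [accepting]
'e' @ 2: {1,2,3,4,5,6,8,10}  [accepting]
'e' @ 3: {1,2,3,4,5,6,8,10}  [accepting]
'c' @ 4: {1,2,3,4,5,6,7,8,9,10,11}  [accepting]
final: {1,2,3,4,5,6,7,8,9,10,11}; accept 1 in set

Answer: ACCEPT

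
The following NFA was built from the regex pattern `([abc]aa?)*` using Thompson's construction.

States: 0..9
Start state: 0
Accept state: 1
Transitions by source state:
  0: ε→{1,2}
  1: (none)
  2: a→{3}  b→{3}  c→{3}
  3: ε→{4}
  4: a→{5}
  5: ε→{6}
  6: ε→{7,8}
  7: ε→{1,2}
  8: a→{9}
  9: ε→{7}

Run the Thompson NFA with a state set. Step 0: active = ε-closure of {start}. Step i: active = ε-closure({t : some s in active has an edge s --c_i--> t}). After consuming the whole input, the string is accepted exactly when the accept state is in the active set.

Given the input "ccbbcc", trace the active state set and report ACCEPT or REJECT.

Answer: REJECT

Trace:
S₀ = ε-closure({0}) = {0,1,2}
'c' @ 1: {3,4}
'c' @ 2: {}  — no active states
rest 'bbcc' ignored (set empty)
final: {}; accept 1 not in set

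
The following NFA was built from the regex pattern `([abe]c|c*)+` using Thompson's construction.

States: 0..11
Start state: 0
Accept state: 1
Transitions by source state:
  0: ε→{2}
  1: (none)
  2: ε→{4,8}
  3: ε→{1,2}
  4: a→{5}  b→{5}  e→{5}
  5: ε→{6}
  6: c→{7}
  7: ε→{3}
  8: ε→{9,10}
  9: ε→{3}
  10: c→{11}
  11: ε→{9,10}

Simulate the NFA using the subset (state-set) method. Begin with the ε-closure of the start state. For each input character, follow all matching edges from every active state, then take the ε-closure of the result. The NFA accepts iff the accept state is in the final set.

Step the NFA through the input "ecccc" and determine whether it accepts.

start: ε-closure({0}) = {0,1,2,3,4,8,9,10}
'e' @ 1: {5,6}
'c' @ 2: {1,2,3,4,7,8,9,10}  ✓accept
'c' @ 3: {1,2,3,4,8,9,10,11}  ✓accept
'c' @ 4: {1,2,3,4,8,9,10,11}  ✓accept
'c' @ 5: {1,2,3,4,8,9,10,11}  ✓accept
end set {1,2,3,4,8,9,10,11} — state 1 in

Answer: ACCEPT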